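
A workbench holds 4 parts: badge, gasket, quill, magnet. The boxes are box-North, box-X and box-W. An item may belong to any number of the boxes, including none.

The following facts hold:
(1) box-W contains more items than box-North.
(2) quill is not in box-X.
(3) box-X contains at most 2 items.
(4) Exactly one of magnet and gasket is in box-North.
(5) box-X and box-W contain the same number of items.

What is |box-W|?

2

From (2): quill ∉ box-X.
Suppose badge ∈ box-North: no assignment then satisfies all the clues, so badge ∉ box-North.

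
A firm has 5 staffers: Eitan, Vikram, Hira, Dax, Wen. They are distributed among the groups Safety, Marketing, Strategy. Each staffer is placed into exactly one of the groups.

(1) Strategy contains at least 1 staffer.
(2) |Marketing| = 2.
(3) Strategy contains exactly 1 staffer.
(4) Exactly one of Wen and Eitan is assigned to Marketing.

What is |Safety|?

2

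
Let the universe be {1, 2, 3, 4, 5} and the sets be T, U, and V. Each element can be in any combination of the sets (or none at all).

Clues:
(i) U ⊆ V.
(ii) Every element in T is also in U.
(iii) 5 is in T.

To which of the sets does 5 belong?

5: T, U, V

From (iii): 5 ∈ T.
(ii) with 5 ∈ T: 5 ∈ U.
(i) with 5 ∈ U: 5 ∈ V.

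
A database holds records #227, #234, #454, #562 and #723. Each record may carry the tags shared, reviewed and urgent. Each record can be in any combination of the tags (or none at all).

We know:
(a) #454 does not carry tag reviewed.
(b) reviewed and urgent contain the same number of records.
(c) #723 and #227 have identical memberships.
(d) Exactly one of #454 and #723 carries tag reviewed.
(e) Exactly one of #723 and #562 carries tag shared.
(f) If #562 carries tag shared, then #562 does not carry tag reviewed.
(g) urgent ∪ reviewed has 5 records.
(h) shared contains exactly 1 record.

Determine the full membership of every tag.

shared = {#562}; reviewed = {#227, #234, #723}; urgent = {#234, #454, #562}

From (a): #454 ∉ reviewed.
(d) (exactly one): #723 ∈ reviewed.
(c): #227 matches #723: #227 ∈ reviewed.
Suppose #227 ∈ shared: no assignment then satisfies all the clues, so #227 ∉ shared.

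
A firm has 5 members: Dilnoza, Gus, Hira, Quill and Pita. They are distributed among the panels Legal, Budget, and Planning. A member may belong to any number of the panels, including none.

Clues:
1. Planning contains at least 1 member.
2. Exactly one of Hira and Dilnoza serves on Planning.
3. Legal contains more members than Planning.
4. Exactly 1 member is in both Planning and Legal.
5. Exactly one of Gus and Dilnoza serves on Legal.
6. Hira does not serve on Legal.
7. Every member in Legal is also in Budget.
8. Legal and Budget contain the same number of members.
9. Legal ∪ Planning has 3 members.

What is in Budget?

Budget = {Dilnoza, Pita, Quill}

From (6): Hira ∉ Legal.
Suppose Dilnoza ∉ Budget: no assignment then satisfies all the clues, so Dilnoza ∈ Budget.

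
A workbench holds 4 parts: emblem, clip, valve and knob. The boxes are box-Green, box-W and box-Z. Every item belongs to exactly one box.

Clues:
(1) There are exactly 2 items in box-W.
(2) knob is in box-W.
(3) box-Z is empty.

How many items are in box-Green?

2

From (2): knob ∈ box-W.
(3): box-Z already has 0, so the rest are out.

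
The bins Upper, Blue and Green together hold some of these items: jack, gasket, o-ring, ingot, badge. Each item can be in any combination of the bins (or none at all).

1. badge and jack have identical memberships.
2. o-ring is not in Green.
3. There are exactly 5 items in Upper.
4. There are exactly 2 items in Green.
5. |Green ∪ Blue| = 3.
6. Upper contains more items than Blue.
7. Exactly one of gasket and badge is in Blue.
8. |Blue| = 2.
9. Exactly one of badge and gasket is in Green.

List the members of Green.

Green = {gasket, ingot}

From (2): o-ring ∉ Green.
(3): only 5 candidates remain for Upper, so all are in.
Suppose jack ∈ Green: no assignment then satisfies all the clues, so jack ∉ Green.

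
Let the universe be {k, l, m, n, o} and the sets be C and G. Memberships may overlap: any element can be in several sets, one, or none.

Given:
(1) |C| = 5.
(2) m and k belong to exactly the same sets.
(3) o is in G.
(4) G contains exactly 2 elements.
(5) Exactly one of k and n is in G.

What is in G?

From (3): o ∈ G.
(1): only 5 candidates remain for C, so all are in.
Suppose k ∈ G: no assignment then satisfies all the clues, so k ∉ G.

G = {n, o}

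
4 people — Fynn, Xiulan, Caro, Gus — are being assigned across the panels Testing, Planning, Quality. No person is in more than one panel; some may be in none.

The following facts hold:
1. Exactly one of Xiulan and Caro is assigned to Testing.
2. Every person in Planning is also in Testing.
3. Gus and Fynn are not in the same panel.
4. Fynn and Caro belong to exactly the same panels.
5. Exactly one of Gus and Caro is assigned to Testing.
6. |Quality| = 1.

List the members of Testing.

Testing = {Caro, Fynn}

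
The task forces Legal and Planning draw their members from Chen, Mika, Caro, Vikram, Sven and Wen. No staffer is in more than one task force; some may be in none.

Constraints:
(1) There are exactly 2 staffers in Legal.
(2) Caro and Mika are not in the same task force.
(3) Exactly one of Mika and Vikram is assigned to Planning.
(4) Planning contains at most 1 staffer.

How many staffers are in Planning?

1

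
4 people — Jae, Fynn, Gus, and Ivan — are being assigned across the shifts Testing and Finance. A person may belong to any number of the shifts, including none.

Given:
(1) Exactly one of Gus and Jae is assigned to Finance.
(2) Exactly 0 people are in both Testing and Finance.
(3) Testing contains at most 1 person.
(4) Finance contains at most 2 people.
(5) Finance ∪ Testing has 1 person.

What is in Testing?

Testing = {}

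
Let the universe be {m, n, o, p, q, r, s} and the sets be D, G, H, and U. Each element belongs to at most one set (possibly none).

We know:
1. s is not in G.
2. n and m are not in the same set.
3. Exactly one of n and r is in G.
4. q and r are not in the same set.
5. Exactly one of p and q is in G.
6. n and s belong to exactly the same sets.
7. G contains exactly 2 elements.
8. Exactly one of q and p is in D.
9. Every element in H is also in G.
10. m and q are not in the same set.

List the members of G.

From (1): s ∉ G.
(6): n matches s: n ∉ G.
(9) contrapositive: n ∉ H.
(9) contrapositive: s ∉ H.
(3) (exactly one): r ∈ G.
(4): q ∉ G.
(5) (exactly one): p ∈ G.
(7): G already has 2, so the rest are out.
(8) (exactly one): q ∈ D.
(9) contrapositive: m ∉ H.
(9) contrapositive: o ∉ H.
(10): m ∉ D.

G = {p, r}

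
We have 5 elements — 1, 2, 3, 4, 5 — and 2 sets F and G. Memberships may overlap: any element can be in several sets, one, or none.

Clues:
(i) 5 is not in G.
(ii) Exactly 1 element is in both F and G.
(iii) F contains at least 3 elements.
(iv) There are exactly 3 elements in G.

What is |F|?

3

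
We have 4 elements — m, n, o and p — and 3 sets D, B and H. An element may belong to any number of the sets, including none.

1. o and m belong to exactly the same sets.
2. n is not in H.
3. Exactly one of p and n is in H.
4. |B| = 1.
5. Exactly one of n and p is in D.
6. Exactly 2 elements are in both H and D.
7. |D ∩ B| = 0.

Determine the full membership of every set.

D = {m, n, o}; B = {p}; H = {m, o, p}

From (2): n ∉ H.
(3) (exactly one): p ∈ H.
Suppose m ∉ D: no assignment then satisfies all the clues, so m ∈ D.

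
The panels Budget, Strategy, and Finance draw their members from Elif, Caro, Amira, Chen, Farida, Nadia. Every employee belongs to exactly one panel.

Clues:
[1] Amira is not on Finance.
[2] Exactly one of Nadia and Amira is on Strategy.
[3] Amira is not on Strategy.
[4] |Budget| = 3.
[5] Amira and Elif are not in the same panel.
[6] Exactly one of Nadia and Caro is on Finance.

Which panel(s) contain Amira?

Amira: Budget

From (1): Amira ∉ Finance.
From (3): Amira ∉ Strategy.
(2) (exactly one): Nadia ∈ Strategy.
(6) (exactly one): Caro ∈ Finance.
Only one panel left: Amira ∈ Budget.
(5): Elif ∉ Budget.
(4): only 3 candidates remain for Budget, so all are in.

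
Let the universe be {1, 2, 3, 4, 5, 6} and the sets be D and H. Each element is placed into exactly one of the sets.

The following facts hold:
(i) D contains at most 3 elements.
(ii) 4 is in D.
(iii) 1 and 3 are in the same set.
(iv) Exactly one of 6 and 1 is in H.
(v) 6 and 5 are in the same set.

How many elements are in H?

From (ii): 4 ∈ D.
Suppose 2 ∈ D: no assignment then satisfies all the clues, so 2 ∉ D.

3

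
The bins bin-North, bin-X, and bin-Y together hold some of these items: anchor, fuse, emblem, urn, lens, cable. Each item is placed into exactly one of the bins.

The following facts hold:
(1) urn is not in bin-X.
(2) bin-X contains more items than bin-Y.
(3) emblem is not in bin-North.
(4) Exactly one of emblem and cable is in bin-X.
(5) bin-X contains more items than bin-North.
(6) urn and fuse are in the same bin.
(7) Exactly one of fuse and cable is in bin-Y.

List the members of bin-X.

bin-X = {anchor, emblem, lens}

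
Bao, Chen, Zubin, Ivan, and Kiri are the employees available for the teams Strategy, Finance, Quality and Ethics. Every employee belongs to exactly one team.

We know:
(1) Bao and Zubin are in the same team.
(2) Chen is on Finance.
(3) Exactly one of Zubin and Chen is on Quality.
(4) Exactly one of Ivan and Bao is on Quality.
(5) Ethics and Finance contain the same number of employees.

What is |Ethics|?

1

From (2): Chen ∈ Finance.
(3) (exactly one): Zubin ∈ Quality.
(1): Bao matches Zubin: Bao ∉ Strategy.
(1): Bao matches Zubin: Bao ∉ Finance.
(1): Bao matches Zubin: Bao ∈ Quality.
(4) (exactly one): Ivan ∉ Quality.
Suppose Ivan ∈ Finance: no assignment then satisfies all the clues, so Ivan ∉ Finance.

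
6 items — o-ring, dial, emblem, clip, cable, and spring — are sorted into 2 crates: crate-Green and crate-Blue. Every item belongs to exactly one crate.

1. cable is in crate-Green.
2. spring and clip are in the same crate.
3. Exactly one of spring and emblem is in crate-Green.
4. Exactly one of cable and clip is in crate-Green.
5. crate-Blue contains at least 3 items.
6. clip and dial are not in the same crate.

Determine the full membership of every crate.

From (1): cable ∈ crate-Green.
(4) (exactly one): clip ∉ crate-Green.
Only one crate left: clip ∈ crate-Blue.
(2): spring matches clip: spring ∉ crate-Green.
(2): spring matches clip: spring ∈ crate-Blue.
(3) (exactly one): emblem ∈ crate-Green.
(6): dial ∉ crate-Blue.
Only one crate left: dial ∈ crate-Green.
(5): only 3 candidates remain for crate-Blue, so all are in.

crate-Green = {cable, dial, emblem}; crate-Blue = {clip, o-ring, spring}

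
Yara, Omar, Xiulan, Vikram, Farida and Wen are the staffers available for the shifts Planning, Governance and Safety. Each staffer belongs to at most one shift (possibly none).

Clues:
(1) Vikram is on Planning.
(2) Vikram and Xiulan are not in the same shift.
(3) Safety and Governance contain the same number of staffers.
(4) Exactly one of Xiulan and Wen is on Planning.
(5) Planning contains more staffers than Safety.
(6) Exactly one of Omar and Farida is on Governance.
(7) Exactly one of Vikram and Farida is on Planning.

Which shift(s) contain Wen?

Wen: Planning

From (1): Vikram ∈ Planning.
(2): Xiulan ∉ Planning.
(4) (exactly one): Wen ∈ Planning.
(7) (exactly one): Farida ∉ Planning.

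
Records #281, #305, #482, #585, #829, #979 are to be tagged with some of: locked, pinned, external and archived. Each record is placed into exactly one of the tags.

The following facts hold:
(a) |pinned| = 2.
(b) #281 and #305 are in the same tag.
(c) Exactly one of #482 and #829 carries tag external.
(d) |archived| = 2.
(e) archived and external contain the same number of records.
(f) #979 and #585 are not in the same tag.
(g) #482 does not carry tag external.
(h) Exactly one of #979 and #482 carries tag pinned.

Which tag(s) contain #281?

#281: archived

From (g): #482 ∉ external.
(c) (exactly one): #829 ∈ external.
Suppose #281 ∈ locked: no assignment then satisfies all the clues, so #281 ∉ locked.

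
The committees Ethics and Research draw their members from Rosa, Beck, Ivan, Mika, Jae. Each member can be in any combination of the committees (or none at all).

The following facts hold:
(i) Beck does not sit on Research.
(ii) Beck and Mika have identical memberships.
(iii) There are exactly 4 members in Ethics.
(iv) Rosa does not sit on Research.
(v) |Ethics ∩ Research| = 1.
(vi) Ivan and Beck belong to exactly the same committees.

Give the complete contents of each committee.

Ethics = {Beck, Ivan, Jae, Mika}; Research = {Jae}

From (i): Beck ∉ Research.
From (iv): Rosa ∉ Research.
(ii): Mika matches Beck: Mika ∉ Research.
(vi): Ivan matches Beck: Ivan ∉ Research.
Suppose Rosa ∈ Ethics: no assignment then satisfies all the clues, so Rosa ∉ Ethics.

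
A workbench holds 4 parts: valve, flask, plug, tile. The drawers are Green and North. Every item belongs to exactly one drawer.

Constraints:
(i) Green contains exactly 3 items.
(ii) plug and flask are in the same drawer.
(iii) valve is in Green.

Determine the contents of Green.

Green = {flask, plug, valve}

From (iii): valve ∈ Green.
Suppose flask ∉ Green: no assignment then satisfies all the clues, so flask ∈ Green.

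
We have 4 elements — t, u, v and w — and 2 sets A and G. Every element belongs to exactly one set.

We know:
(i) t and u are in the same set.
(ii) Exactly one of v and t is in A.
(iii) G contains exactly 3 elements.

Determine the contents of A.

A = {v}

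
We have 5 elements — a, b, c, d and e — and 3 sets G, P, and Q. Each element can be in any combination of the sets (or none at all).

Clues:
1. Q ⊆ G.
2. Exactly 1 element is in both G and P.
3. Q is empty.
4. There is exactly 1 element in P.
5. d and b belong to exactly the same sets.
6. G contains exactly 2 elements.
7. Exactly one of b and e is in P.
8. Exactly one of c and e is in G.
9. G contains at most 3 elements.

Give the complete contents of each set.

G = {a, e}; P = {e}; Q = {}

(3): Q already has 0, so the rest are out.
Suppose a ∉ G: no assignment then satisfies all the clues, so a ∈ G.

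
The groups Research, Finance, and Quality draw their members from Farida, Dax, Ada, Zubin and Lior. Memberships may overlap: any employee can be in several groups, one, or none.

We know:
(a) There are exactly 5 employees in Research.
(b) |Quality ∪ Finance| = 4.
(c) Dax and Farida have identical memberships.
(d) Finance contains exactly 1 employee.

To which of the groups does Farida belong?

Farida: Quality, Research

(a): only 5 candidates remain for Research, so all are in.
Suppose Farida ∈ Finance: no assignment then satisfies all the clues, so Farida ∉ Finance.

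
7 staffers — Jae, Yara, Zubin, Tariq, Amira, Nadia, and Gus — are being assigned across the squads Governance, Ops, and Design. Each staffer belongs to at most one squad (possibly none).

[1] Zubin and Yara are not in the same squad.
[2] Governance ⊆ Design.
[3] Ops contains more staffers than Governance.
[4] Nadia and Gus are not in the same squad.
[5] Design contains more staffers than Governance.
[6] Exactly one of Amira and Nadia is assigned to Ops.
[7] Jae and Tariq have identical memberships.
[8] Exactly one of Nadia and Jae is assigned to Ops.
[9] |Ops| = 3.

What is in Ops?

Ops = {Amira, Jae, Tariq}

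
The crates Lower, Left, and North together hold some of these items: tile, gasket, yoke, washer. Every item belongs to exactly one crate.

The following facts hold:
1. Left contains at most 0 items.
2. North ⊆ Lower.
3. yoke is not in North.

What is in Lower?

Lower = {gasket, tile, washer, yoke}

From (3): yoke ∉ North.
(1): Left already has 0, so the rest are out.
Only one crate left: yoke ∈ Lower.
Suppose tile ∉ Lower: no assignment then satisfies all the clues, so tile ∈ Lower.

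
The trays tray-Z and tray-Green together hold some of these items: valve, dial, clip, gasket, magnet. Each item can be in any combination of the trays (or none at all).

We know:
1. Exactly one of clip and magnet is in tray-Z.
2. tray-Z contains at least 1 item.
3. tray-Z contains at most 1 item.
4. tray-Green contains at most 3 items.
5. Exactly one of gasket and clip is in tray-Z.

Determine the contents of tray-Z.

tray-Z = {clip}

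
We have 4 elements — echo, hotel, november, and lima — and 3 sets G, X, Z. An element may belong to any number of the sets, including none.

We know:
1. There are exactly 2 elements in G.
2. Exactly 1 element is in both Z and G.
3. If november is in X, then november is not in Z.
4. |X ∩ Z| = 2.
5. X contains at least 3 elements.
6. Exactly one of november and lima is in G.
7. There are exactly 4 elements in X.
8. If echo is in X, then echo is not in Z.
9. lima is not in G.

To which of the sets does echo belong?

From (9): lima ∉ G.
(6) (exactly one): november ∈ G.
(7): only 4 candidates remain for X, so all are in.
(8): echo ∉ Z.
(3): november ∉ Z.
Suppose echo ∈ G: no assignment then satisfies all the clues, so echo ∉ G.

echo: X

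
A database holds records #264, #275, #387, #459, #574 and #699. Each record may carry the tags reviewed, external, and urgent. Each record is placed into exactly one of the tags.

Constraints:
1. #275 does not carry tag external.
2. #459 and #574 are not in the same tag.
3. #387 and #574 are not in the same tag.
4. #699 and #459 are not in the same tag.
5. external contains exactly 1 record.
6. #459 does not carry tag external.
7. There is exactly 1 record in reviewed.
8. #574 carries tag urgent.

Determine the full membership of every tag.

reviewed = {#459}; external = {#387}; urgent = {#264, #275, #574, #699}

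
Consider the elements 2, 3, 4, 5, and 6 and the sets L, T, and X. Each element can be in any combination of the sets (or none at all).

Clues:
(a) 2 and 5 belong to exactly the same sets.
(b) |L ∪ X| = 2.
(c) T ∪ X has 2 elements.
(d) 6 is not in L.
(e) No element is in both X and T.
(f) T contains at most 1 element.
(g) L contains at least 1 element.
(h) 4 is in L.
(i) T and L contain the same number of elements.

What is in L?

L = {4}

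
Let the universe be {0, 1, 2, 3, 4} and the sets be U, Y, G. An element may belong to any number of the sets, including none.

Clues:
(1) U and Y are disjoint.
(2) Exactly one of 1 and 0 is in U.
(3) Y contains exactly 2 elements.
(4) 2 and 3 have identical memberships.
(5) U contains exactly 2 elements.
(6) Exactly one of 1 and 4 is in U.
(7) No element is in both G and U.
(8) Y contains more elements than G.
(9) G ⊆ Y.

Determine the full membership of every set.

U = {0, 4}; Y = {2, 3}; G = {}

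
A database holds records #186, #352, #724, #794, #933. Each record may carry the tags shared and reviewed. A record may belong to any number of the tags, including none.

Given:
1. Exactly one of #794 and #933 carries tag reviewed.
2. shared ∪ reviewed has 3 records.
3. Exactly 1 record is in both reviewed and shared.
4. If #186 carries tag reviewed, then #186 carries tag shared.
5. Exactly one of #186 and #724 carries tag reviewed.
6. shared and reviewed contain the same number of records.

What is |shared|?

2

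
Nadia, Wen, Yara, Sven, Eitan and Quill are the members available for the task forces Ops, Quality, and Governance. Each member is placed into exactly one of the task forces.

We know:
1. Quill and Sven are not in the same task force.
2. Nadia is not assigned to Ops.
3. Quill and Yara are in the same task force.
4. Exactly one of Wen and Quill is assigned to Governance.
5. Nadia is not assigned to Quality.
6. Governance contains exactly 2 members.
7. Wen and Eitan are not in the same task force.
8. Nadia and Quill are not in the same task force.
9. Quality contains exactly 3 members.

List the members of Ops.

From (2): Nadia ∉ Ops.
From (5): Nadia ∉ Quality.
Only one task force left: Nadia ∈ Governance.
(8): Quill ∉ Governance.
(3): Yara matches Quill: Yara ∉ Governance.
(4) (exactly one): Wen ∈ Governance.
(6): Governance already has 2, so the rest are out.
Suppose Yara ∈ Ops: no assignment then satisfies all the clues, so Yara ∉ Ops.

Ops = {Sven}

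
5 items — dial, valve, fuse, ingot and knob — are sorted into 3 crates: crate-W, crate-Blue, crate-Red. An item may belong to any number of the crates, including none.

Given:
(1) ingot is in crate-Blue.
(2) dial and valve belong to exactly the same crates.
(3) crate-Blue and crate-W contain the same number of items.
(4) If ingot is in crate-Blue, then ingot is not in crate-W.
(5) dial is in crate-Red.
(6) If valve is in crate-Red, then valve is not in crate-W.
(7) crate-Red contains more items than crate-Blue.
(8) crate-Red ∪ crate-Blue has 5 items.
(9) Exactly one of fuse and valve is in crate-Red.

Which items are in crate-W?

crate-W = {fuse, knob}

From (1): ingot ∈ crate-Blue.
From (5): dial ∈ crate-Red.
(2): valve matches dial: valve ∈ crate-Red.
(4): ingot ∉ crate-W.
(6): valve ∉ crate-W.
(9) (exactly one): fuse ∉ crate-Red.
(2): dial matches valve: dial ∉ crate-W.
Suppose fuse ∉ crate-W: no assignment then satisfies all the clues, so fuse ∈ crate-W.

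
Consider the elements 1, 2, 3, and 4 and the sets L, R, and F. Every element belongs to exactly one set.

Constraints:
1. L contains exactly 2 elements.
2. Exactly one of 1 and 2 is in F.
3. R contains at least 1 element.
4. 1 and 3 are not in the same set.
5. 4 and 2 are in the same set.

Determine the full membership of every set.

L = {2, 4}; R = {3}; F = {1}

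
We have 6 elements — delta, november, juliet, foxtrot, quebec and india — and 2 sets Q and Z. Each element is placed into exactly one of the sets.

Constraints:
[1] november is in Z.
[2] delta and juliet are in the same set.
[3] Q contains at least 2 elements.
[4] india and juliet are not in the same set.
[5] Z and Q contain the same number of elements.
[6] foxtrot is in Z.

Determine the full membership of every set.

Q = {delta, juliet, quebec}; Z = {foxtrot, india, november}

From (1): november ∈ Z.
From (6): foxtrot ∈ Z.
Suppose delta ∉ Q: no assignment then satisfies all the clues, so delta ∈ Q.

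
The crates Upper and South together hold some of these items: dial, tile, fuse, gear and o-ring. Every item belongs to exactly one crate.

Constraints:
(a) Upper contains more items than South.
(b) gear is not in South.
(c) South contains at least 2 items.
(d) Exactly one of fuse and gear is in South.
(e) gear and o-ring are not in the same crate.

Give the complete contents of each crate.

Upper = {dial, gear, tile}; South = {fuse, o-ring}

From (b): gear ∉ South.
(d) (exactly one): fuse ∈ South.
Only one crate left: gear ∈ Upper.
(e): o-ring ∉ Upper.
Only one crate left: o-ring ∈ South.
Suppose dial ∉ Upper: no assignment then satisfies all the clues, so dial ∈ Upper.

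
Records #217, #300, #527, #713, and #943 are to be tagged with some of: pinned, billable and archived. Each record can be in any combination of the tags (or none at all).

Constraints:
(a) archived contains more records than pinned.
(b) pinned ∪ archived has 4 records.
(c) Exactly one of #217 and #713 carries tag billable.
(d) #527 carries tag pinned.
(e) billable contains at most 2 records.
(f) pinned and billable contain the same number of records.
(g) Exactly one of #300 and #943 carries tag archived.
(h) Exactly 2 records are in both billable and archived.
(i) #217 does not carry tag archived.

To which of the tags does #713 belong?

#713: archived, billable

From (d): #527 ∈ pinned.
From (i): #217 ∉ archived.
Suppose #713 ∈ pinned: no assignment then satisfies all the clues, so #713 ∉ pinned.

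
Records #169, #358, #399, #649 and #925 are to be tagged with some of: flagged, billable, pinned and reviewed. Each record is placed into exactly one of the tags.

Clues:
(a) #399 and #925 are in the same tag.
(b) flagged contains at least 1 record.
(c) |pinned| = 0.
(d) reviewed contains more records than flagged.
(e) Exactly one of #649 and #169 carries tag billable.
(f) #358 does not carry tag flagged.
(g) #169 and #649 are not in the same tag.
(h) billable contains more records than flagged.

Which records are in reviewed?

reviewed = {#399, #925}

From (f): #358 ∉ flagged.
(c): pinned already has 0, so the rest are out.
Suppose #169 ∈ reviewed: no assignment then satisfies all the clues, so #169 ∉ reviewed.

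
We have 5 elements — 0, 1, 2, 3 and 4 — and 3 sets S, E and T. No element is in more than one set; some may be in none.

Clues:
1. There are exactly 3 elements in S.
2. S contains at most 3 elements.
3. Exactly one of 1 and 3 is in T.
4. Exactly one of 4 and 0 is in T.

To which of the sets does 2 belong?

2: S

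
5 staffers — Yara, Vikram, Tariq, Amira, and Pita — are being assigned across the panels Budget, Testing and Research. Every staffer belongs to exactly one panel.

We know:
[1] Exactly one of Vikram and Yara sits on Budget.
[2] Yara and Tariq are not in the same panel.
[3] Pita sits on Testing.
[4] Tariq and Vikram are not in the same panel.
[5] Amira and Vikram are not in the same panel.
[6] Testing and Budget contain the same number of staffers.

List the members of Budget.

Budget = {Amira, Yara}

From (3): Pita ∈ Testing.
Suppose Yara ∉ Budget: no assignment then satisfies all the clues, so Yara ∈ Budget.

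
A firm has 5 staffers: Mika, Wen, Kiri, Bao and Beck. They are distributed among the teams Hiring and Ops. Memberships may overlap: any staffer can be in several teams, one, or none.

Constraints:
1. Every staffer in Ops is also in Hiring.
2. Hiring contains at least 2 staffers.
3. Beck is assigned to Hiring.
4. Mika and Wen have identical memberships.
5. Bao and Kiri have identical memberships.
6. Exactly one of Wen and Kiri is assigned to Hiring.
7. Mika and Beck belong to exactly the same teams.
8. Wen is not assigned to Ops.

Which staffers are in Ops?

Ops = {}

From (3): Beck ∈ Hiring.
From (8): Wen ∉ Ops.
(4): Mika matches Wen: Mika ∉ Ops.
(7): Mika matches Beck: Mika ∈ Hiring.
(7): Beck matches Mika: Beck ∉ Ops.
(4): Wen matches Mika: Wen ∈ Hiring.
(6) (exactly one): Kiri ∉ Hiring.
(1) contrapositive: Kiri ∉ Ops.
(5): Bao matches Kiri: Bao ∉ Hiring.
(5): Bao matches Kiri: Bao ∉ Ops.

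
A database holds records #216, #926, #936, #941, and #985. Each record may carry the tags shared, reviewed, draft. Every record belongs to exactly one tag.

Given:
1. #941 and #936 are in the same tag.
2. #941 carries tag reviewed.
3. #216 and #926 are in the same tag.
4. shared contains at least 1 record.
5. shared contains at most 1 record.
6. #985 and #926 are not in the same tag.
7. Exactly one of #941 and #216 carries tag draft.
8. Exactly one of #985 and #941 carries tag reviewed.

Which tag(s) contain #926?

#926: draft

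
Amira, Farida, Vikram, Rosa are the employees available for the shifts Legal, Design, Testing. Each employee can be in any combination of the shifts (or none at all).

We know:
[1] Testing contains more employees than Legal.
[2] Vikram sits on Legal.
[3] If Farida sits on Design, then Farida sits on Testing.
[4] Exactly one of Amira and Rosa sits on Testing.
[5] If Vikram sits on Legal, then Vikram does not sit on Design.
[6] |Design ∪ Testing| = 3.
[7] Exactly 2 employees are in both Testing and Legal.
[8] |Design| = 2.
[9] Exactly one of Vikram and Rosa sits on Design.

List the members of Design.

Design = {Farida, Rosa}

From (2): Vikram ∈ Legal.
(5): Vikram ∉ Design.
(9) (exactly one): Rosa ∈ Design.
Suppose Amira ∈ Design: no assignment then satisfies all the clues, so Amira ∉ Design.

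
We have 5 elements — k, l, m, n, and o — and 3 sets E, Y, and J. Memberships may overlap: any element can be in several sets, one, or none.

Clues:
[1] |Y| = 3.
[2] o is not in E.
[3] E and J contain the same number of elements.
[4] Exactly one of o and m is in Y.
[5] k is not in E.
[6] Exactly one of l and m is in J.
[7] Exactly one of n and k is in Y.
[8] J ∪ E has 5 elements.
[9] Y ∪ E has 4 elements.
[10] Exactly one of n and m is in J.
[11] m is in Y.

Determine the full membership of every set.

E = {l, m, n}; Y = {k, l, m}; J = {k, m, o}

From (2): o ∉ E.
From (5): k ∉ E.
From (11): m ∈ Y.
(4) (exactly one): o ∉ Y.
Suppose k ∉ Y: no assignment then satisfies all the clues, so k ∈ Y.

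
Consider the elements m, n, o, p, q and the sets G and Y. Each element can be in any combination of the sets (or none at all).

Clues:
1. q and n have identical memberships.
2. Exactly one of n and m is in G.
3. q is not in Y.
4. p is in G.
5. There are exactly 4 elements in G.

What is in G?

G = {n, o, p, q}

From (3): q ∉ Y.
From (4): p ∈ G.
(1): n matches q: n ∉ Y.
Suppose m ∈ G: no assignment then satisfies all the clues, so m ∉ G.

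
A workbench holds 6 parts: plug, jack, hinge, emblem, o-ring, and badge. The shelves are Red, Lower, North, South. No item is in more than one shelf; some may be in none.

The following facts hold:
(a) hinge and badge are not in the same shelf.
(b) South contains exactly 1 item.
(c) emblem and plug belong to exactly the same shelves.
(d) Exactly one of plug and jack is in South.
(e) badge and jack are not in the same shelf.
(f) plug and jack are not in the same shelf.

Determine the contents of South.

South = {jack}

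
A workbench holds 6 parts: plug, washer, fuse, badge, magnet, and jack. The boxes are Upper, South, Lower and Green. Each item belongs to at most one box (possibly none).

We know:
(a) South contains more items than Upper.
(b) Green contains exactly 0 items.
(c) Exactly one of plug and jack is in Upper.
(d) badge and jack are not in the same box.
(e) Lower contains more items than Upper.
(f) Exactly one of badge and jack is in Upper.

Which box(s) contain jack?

(b): Green already has 0, so the rest are out.
Suppose jack ∉ Upper: no assignment then satisfies all the clues, so jack ∈ Upper.

jack: Upper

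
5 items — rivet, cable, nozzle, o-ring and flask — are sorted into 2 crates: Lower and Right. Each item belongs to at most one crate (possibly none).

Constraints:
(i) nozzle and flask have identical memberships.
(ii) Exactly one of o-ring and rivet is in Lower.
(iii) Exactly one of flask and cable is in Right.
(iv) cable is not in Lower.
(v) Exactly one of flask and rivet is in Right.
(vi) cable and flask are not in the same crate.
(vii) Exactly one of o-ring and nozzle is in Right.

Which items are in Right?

Right = {flask, nozzle}

From (iv): cable ∉ Lower.
Suppose rivet ∈ Right: no assignment then satisfies all the clues, so rivet ∉ Right.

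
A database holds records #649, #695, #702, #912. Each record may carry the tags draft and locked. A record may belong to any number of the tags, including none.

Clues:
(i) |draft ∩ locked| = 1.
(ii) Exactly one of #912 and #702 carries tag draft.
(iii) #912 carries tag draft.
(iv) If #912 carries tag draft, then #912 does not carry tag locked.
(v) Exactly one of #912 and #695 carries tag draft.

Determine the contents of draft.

draft = {#649, #912}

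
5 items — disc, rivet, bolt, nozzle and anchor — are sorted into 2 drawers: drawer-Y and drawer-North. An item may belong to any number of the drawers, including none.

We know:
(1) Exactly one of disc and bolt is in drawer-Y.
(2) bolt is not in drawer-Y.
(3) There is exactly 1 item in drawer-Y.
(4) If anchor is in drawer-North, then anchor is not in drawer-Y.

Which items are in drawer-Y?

From (2): bolt ∉ drawer-Y.
(1) (exactly one): disc ∈ drawer-Y.
(3): drawer-Y already has 1, so the rest are out.

drawer-Y = {disc}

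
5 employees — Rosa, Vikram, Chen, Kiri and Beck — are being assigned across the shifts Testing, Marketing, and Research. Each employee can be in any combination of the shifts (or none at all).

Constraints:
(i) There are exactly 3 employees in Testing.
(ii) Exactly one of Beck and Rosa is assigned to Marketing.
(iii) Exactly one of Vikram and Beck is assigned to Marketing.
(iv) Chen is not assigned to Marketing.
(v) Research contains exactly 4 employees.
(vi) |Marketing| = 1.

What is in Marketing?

Marketing = {Beck}

From (iv): Chen ∉ Marketing.
Suppose Rosa ∈ Marketing: no assignment then satisfies all the clues, so Rosa ∉ Marketing.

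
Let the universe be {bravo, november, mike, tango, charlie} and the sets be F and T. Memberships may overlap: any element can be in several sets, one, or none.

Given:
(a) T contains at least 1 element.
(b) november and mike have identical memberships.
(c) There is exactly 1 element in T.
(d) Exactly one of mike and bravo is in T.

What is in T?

T = {bravo}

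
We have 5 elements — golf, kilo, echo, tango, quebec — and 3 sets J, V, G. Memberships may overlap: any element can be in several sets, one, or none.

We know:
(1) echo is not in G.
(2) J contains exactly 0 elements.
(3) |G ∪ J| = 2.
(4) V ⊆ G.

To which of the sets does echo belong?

From (1): echo ∉ G.
(2): J already has 0, so the rest are out.
(4) contrapositive: echo ∉ V.

echo: none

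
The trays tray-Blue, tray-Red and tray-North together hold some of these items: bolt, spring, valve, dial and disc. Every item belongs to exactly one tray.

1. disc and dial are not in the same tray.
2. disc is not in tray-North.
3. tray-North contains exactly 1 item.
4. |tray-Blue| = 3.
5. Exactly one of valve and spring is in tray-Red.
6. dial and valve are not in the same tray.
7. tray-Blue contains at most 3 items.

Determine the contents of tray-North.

tray-North = {dial}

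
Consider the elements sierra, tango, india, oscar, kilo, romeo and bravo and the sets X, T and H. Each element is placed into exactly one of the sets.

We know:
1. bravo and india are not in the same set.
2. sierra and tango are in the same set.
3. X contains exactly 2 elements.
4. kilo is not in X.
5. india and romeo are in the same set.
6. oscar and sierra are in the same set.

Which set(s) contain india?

From (4): kilo ∉ X.
Suppose india ∉ X: no assignment then satisfies all the clues, so india ∈ X.

india: X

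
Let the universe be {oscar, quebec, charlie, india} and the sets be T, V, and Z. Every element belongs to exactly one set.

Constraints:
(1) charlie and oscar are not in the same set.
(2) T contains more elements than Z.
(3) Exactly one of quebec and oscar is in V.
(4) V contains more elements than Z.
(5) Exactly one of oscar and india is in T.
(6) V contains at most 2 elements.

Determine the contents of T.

T = {charlie, india, quebec}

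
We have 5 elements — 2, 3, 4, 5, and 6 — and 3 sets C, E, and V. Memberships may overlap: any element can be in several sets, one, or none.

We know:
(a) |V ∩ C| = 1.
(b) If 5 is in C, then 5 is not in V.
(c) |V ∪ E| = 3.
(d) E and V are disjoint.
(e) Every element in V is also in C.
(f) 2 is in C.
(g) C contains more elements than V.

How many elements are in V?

From (f): 2 ∈ C.
Suppose 5 ∈ V: no assignment then satisfies all the clues, so 5 ∉ V.

1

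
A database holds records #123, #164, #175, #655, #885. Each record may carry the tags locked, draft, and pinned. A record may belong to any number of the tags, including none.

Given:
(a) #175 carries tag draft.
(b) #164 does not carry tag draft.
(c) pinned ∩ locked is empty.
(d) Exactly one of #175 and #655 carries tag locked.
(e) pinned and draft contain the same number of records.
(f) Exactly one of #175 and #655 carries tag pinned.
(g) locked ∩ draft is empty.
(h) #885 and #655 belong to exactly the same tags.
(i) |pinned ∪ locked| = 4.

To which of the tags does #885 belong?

#885: locked

From (a): #175 ∈ draft.
From (b): #164 ∉ draft.
(g) (disjoint): #175 ∉ locked.
(d) (exactly one): #655 ∈ locked.
(g) (disjoint): #655 ∉ draft.
(h): #885 matches #655: #885 ∈ locked.
(h): #885 matches #655: #885 ∉ draft.
(c) (disjoint): #655 ∉ pinned.
(c) (disjoint): #885 ∉ pinned.
(f) (exactly one): #175 ∈ pinned.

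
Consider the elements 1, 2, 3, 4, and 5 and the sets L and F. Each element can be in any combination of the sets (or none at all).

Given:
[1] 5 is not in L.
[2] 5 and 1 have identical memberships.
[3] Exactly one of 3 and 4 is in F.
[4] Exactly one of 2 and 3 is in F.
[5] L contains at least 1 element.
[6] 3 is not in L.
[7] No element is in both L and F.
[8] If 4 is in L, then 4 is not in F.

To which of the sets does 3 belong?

3: F

From (1): 5 ∉ L.
From (6): 3 ∉ L.
(2): 1 matches 5: 1 ∉ L.
Suppose 3 ∉ F: no assignment then satisfies all the clues, so 3 ∈ F.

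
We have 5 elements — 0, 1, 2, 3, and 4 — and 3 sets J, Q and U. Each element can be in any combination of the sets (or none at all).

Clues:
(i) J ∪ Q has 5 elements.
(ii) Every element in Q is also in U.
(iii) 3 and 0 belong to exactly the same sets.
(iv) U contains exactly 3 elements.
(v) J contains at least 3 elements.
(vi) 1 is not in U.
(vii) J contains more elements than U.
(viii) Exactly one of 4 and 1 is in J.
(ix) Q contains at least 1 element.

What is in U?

U = {0, 3, 4}

From (vi): 1 ∉ U.
(ii) contrapositive: 1 ∉ Q.
Suppose 0 ∉ U: no assignment then satisfies all the clues, so 0 ∈ U.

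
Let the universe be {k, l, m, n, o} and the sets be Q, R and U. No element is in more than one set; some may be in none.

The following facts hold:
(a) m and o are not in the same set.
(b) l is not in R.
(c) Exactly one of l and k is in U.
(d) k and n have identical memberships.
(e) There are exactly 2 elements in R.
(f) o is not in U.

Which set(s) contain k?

k: R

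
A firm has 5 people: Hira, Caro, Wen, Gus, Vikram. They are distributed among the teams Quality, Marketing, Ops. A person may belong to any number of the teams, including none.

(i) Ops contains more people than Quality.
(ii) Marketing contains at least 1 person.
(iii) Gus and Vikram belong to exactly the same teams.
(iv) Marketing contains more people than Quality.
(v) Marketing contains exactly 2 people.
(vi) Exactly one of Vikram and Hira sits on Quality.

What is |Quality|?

1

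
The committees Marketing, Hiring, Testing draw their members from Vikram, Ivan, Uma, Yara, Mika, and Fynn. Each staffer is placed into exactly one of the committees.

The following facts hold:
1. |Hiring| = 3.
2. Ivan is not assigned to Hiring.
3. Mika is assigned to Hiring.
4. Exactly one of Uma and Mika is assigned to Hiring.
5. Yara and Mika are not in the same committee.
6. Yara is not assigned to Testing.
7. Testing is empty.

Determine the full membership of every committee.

From (2): Ivan ∉ Hiring.
From (3): Mika ∈ Hiring.
From (6): Yara ∉ Testing.
(4) (exactly one): Uma ∉ Hiring.
(5): Yara ∉ Hiring.
(7): Testing already has 0, so the rest are out.
Only one committee left: Ivan ∈ Marketing.
Only one committee left: Uma ∈ Marketing.
Only one committee left: Yara ∈ Marketing.
(1): only 3 candidates remain for Hiring, so all are in.

Marketing = {Ivan, Uma, Yara}; Hiring = {Fynn, Mika, Vikram}; Testing = {}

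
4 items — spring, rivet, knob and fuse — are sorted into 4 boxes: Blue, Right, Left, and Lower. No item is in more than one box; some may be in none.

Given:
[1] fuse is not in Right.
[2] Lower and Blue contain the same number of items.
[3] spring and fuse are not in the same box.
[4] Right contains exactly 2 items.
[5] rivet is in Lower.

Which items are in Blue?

From (1): fuse ∉ Right.
From (5): rivet ∈ Lower.
(4): only 2 candidates remain for Right, so all are in.
Suppose fuse ∉ Blue: no assignment then satisfies all the clues, so fuse ∈ Blue.

Blue = {fuse}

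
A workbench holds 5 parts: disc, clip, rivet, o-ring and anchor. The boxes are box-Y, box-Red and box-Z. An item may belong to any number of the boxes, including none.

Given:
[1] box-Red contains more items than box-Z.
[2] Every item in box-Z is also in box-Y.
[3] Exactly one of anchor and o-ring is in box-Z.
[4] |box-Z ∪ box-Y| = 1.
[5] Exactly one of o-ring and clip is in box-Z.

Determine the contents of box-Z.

box-Z = {o-ring}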